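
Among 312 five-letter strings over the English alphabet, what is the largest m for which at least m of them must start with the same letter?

12

There are 26 possible first letters, which serve as the pigeonholes.
If each of the 26 possible first letters held at most 11, the total would be at most 26 × 11 = 286 < 312, a contradiction.
So at least one holds ⌈312/26⌉ = 12.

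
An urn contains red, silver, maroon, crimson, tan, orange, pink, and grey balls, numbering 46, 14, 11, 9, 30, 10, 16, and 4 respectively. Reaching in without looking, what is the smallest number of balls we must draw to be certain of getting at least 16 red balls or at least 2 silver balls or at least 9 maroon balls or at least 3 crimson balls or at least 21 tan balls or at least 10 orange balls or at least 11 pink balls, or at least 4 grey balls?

69

The worst case stops just short of every target: 15 red, 1 silver, 8 maroon, 2 crimson, 20 tan, 9 orange, 10 pink, 3 grey — 15 + 1 + 8 + 2 + 20 + 9 + 10 + 3 = 68 balls.
One more ball must push some color to its target, so 68 + 1 = 69.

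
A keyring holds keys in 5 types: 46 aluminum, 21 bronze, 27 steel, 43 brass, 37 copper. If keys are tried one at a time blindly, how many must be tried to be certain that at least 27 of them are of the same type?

In the worst case we take at most 26 of each type, but all 21 bronze (fewer than 26), giving 26 + 21 + 26 + 26 + 26 = 125.
One more key then forces some type to 27, so 125 + 1 = 126.

126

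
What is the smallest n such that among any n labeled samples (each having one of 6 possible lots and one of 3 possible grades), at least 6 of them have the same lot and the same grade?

91

There are 6 × 3 = 18 (lot, grade) combinations acting as pigeonholes.
With 18 × 5 = 90 labeled samples we could place exactly 5 in each, with no (lot, grade) pair reaching 6.
One more forces some (lot, grade) pair to hold 6, so 90 + 1 = 91.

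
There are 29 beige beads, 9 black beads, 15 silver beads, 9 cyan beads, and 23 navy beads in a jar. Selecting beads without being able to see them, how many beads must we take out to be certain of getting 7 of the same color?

Treat the 5 colors as pigeonholes.
The worst case takes 6 beads of each color without reaching 7 of any: 5 × 6 = 30.
The next bead must bring some color to 7, so 30 + 1 = 31.

31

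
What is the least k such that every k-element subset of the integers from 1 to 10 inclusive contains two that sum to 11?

Partition {1, …, 10} into 5 pairs: {1,10}, {2,9}, …, {5,6}.
Choosing 5 integers — say the integers 1 through 5 — takes one from each pair and avoids the property.
Choosing 6 forces two into the same pair by pigeonhole, and those sum to 11. So 6.

6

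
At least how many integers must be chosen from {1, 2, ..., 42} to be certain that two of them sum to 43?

22

Partition {1, …, 42} into 21 pairs: {1,42}, {2,41}, …, {21,22}.
Choosing 21 integers — say the integers 1 through 21 — takes one from each pair and avoids the property.
Choosing 22 forces two into the same pair by pigeonhole, and those sum to 43. So 22.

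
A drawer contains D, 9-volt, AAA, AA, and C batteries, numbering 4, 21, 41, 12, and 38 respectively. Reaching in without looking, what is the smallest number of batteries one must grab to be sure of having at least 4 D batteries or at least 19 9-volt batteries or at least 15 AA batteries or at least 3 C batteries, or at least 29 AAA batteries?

64

The worst case stops just short of every target: 3 D, 18 9-volt, 28 AAA, all 12 AA, 2 C — 3 + 18 + 28 + 12 + 2 = 63 batteries.
One more battery must push some type to its target, so 63 + 1 = 64.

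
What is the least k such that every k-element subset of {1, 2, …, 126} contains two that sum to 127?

64

Partition {1, …, 126} into 63 pairs: {1,126}, {2,125}, …, {63,64}.
Choosing 63 integers — say the integers 1 through 63 — takes one from each pair and avoids the property.
Choosing 64 forces two into the same pair by pigeonhole, and those sum to 127. So 64.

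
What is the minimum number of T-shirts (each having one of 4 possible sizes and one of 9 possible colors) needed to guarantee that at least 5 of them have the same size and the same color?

There are 4 × 9 = 36 (size, color) combinations acting as pigeonholes.
With 36 × 4 = 144 T-shirts we could place exactly 4 in each, with no (size, color) pair reaching 5.
One more forces some (size, color) pair to hold 5, so 144 + 1 = 145.

145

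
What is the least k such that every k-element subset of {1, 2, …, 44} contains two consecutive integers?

23

Partition {1, …, 44} into 22 pairs: {1,2}, {3,4}, …, {43,44}.
Choosing 22 integers — say the 22 even numbers 2, 4, …, 44 — takes one from each pair and avoids the property.
Choosing 23 forces two into the same pair by pigeonhole, and those are consecutive. So 23.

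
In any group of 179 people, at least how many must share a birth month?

15

The 179 people fall into 12 months of the year.
If each of the 12 months of the year held at most 14, the total would be at most 12 × 14 = 168 < 179, a contradiction.
So at least one holds ⌈179/12⌉ = 15.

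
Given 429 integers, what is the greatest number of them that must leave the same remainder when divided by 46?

If each of the 46 residue classes modulo 46 held at most 9, the total would be at most 46 × 9 = 414 < 429, a contradiction.
So at least one holds ⌈429/46⌉ = 10.

10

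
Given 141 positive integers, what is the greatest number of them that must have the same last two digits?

The 141 positive integers fall into 100 possible two-digit endings.
If each of the 100 possible two-digit endings held at most 1, the total would be at most 100 × 1 = 100 < 141, a contradiction.
So at least one holds ⌈141/100⌉ = 2.

2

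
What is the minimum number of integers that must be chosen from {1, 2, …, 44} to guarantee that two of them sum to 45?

Partition {1, …, 44} into 22 pairs: {1,44}, {2,43}, …, {22,23}.
Choosing 22 integers — say the integers 1 through 22 — takes one from each pair and avoids the property.
Choosing 23 forces two into the same pair by pigeonhole, and those sum to 45. So 23.

23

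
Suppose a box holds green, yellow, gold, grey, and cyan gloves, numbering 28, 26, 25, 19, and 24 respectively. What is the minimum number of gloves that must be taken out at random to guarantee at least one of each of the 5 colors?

104

The hardest color to obtain is grey: we could draw every other glove first — 122 − 19 = 103 gloves — without a single grey one.
The next draw must be grey, so 103 + 1 = 104.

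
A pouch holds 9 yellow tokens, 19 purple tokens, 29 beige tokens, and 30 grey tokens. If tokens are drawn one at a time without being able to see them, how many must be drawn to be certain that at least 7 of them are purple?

The worst case draws every non-purple token first: 9 + 29 + 30 = 68.
The next 7 draws are then forced to be purple, giving 68 + 7 = 75.

75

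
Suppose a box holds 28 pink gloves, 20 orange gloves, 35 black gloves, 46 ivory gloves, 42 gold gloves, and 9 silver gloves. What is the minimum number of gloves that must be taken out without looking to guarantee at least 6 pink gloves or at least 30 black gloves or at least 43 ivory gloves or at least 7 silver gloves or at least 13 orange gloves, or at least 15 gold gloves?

109

Each of the 6 colors has its own threshold; avoid all of them simultaneously.
The worst case stops just short of every target: 5 pink, 12 orange, 29 black, 42 ivory, 14 gold, 6 silver — 5 + 12 + 29 + 42 + 14 + 6 = 108 gloves.
One more glove must push some color to its target, so 108 + 1 = 109.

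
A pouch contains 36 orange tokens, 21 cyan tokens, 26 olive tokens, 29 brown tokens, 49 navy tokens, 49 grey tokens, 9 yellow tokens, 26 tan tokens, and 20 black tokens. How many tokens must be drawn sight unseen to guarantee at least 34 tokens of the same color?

Treat the 9 colors as pigeonholes.
In the worst case we take at most 33 of each color, but all 21 cyan, all 26 olive, all 29 brown, all 9 yellow, all 26 tan, and all 20 black (fewer than 33), giving 33 + 21 + 26 + 29 + 33 + 33 + 9 + 26 + 20 = 230.
One more token then forces some color to 34, so 230 + 1 = 231.

231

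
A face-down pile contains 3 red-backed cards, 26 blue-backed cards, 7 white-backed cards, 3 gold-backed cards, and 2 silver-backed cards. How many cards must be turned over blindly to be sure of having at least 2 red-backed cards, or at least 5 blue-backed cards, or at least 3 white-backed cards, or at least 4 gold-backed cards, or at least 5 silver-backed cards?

The worst case stops just short of every target: 1 red-backed, 4 blue-backed, 2 white-backed, 3 gold-backed, all 2 silver-backed — 1 + 4 + 2 + 3 + 2 = 12 cards.
One more card must push some back color to its target, so 12 + 1 = 13.

13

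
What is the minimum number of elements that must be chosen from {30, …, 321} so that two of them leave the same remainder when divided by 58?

59

Group the integers by remainder mod 58; there are 58 residue classes, each nonempty in this range.
Choosing one from each class (58 integers) avoids any shared remainder.
One more choice must repeat a class, so two differ by a multiple of 58. Hence 58 + 1 = 59.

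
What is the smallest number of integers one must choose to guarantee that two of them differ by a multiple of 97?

Two integers differ by a multiple of 97 exactly when they share a remainder mod 97.
There are 97 residue classes mod 97, so 97 integers can all lie in distinct classes.
One more integer must repeat a residue, giving a difference divisible by 97. So n = 97 + 1 = 98.

98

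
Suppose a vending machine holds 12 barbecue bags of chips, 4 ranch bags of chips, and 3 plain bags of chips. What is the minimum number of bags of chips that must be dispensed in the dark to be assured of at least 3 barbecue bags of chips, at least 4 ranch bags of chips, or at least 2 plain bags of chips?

The worst case stops just short of every target: 2 barbecue, 3 ranch, 1 plain — 2 + 3 + 1 = 6 bags of chips.
One more bag of chips must push some flavor to its target, so 6 + 1 = 7.

7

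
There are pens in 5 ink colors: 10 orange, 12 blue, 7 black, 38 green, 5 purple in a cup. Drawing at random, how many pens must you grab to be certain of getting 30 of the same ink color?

64

In the worst case we take at most 29 of each ink color, but all 10 orange, all 12 blue, all 7 black, and all 5 purple (fewer than 29), giving 10 + 12 + 7 + 29 + 5 = 63.
One more pen then forces some ink color to 30, so 63 + 1 = 64.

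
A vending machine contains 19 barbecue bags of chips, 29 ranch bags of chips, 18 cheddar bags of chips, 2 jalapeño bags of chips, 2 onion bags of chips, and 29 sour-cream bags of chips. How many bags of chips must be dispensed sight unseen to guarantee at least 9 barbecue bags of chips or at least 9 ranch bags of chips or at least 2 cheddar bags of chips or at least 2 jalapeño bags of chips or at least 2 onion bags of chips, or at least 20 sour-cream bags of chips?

Each of the 6 flavors has its own threshold; avoid all of them simultaneously.
The worst case stops just short of every target: 8 barbecue, 8 ranch, 1 cheddar, 1 jalapeño, 1 onion, 19 sour-cream — 8 + 8 + 1 + 1 + 1 + 19 = 38 bags of chips.
One more bag of chips must push some flavor to its target, so 38 + 1 = 39.

39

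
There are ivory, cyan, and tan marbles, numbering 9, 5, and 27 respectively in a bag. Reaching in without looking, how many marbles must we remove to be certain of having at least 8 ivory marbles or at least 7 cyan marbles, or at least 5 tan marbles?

17

The worst case stops just short of every target: 7 ivory, all 5 cyan, 4 tan — 7 + 5 + 4 = 16 marbles.
One more marble must push some color to its target, so 16 + 1 = 17.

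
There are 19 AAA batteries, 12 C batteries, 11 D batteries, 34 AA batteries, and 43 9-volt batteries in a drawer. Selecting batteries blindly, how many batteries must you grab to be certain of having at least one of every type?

The hardest type to obtain is D: we could draw every other battery first — 119 − 11 = 108 batteries — without a single D one.
The next draw must be D, so 108 + 1 = 109.

109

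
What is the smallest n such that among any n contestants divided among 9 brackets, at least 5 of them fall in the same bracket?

37

There are 9 brackets acting as pigeonholes.
With 9 × 4 = 36 contestants we could place exactly 4 in each, with no class reaching 5.
One more forces some class to hold 5, so 36 + 1 = 37.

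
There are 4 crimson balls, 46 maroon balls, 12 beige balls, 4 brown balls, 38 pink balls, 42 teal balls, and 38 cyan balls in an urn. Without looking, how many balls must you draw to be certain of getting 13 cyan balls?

159

The worst case draws every non-cyan ball first: 4 + 46 + 12 + 4 + 38 + 42 = 146.
The next 13 draws are then forced to be cyan, giving 146 + 13 = 159.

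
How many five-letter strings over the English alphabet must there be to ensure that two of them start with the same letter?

There are 26 possible first letters acting as pigeonholes.
With 26 five-letter strings over the English alphabet we could place one in each, avoiding any repeat.
One more forces some class to hold 2, so 26 + 1 = 27.

27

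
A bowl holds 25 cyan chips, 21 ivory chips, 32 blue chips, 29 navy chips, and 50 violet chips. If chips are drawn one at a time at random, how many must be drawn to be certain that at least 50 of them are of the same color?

157

In the worst case we take at most 49 of each color, but all 25 cyan, all 21 ivory, all 32 blue, and all 29 navy (fewer than 49), giving 25 + 21 + 32 + 29 + 49 = 156.
One more chip then forces some color to 50, so 156 + 1 = 157.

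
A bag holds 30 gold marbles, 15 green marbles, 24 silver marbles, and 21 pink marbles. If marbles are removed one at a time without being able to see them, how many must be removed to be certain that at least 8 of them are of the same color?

The worst case takes 7 marbles of each color without reaching 8 of any: 4 × 7 = 28.
The next marble must bring some color to 8, so 28 + 1 = 29.

29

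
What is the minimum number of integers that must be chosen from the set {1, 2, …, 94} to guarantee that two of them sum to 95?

48

Partition {1, …, 94} into 47 pairs: {1,94}, {2,93}, …, {47,48}.
Choosing 47 integers — say the integers 1 through 47 — takes one from each pair and avoids the property.
Choosing 48 forces two into the same pair by pigeonhole, and those sum to 95. So 48.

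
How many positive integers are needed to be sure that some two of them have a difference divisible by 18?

19

Use the pigeonhole principle on residue classes: two integers differ by a multiple of 18 exactly when they share a remainder mod 18.
There are 18 residue classes mod 18, so 18 integers can all lie in distinct classes.
One more integer must repeat a residue, giving a difference divisible by 18. So n = 18 + 1 = 19.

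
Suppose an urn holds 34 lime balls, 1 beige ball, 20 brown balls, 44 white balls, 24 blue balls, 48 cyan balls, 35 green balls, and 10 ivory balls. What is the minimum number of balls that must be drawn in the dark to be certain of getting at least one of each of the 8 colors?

The hardest color to obtain is beige: we could draw every other ball first — 216 − 1 = 215 balls — without a single beige one.
The next draw must be beige, so 215 + 1 = 216.

216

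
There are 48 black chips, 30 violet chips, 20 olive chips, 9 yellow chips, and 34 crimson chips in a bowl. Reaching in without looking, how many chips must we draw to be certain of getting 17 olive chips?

138

To avoid olive chips as long as possible, exhaust the other 4 colors first.
The worst case draws every non-olive chip first: 48 + 30 + 9 + 34 = 121.
The next 17 draws are then forced to be olive, giving 121 + 17 = 138.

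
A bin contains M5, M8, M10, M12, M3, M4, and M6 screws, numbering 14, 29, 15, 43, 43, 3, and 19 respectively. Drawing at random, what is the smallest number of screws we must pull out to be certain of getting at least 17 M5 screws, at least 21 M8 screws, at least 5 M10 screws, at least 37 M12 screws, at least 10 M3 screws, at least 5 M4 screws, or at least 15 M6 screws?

101

Each of the 7 sizes has its own threshold; avoid all of them simultaneously.
The worst case stops just short of every target: all 14 M5, 20 M8, 4 M10, 36 M12, 9 M3, all 3 M4, 14 M6 — 14 + 20 + 4 + 36 + 9 + 3 + 14 = 100 screws.
One more screw must push some size to its target, so 100 + 1 = 101.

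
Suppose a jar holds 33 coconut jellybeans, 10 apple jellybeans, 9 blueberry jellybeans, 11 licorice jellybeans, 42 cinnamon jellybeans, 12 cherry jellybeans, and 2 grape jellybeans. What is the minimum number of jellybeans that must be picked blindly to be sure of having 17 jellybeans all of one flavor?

77

Treat the 7 flavors as pigeonholes.
In the worst case we take at most 16 of each flavor, but all 10 apple, all 9 blueberry, all 11 licorice, all 12 cherry, and all 2 grape (fewer than 16), giving 16 + 10 + 9 + 11 + 16 + 12 + 2 = 76.
One more jellybean then forces some flavor to 17, so 76 + 1 = 77.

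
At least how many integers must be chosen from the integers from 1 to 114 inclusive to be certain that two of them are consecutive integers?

58

Partition {1, …, 114} into 57 pairs: {1,2}, {3,4}, …, {113,114}.
Choosing 57 integers — say the 57 even numbers 2, 4, …, 114 — takes one from each pair and avoids the property.
Choosing 58 forces two into the same pair by pigeonhole, and those are consecutive. So 58.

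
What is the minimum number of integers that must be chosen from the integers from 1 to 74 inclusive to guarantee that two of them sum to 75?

Partition {1, …, 74} into 37 pairs: {1,74}, {2,73}, …, {37,38}.
Choosing 37 integers — say the integers 1 through 37 — takes one from each pair and avoids the property.
Choosing 38 forces two into the same pair by pigeonhole, and those sum to 75. So 38.

38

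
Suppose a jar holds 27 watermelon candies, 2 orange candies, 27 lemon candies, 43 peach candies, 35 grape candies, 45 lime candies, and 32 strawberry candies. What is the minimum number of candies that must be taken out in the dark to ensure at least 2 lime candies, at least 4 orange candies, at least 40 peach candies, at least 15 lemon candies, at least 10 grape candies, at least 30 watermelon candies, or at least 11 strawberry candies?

The worst case stops just short of every target: all 27 watermelon, all 2 orange, 14 lemon, 39 peach, 9 grape, 1 lime, 10 strawberry — 27 + 2 + 14 + 39 + 9 + 1 + 10 = 102 candies.
One more candy must push some flavor to its target, so 102 + 1 = 103.

103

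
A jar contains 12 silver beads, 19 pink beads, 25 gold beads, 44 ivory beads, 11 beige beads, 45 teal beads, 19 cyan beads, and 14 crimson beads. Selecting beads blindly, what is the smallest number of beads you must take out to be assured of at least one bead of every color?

179

The hardest color to obtain is beige: we could draw every other bead first — 189 − 11 = 178 beads — without a single beige one.
The next draw must be beige, so 178 + 1 = 179.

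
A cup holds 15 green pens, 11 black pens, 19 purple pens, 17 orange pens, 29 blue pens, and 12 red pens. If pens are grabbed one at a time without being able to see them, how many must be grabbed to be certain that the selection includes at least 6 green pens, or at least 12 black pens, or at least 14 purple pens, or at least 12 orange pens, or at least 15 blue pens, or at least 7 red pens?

The worst case stops just short of every target: 5 green, 11 black, 13 purple, 11 orange, 14 blue, 6 red — 5 + 11 + 13 + 11 + 14 + 6 = 60 pens.
One more pen must push some ink color to its target, so 60 + 1 = 61.

61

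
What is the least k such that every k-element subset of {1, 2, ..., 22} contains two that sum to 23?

12

Partition {1, …, 22} into 11 pairs: {1,22}, {2,21}, …, {11,12}.
Choosing 11 integers — say the integers 1 through 11 — takes one from each pair and avoids the property.
Choosing 12 forces two into the same pair by pigeonhole, and those sum to 23. So 12.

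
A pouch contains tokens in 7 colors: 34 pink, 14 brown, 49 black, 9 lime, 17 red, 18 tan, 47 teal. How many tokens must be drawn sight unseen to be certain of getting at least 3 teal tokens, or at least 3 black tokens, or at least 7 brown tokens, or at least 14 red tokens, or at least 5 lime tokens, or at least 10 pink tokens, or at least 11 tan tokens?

Each of the 7 colors has its own threshold; avoid all of them simultaneously.
The worst case stops just short of every target: 9 pink, 6 brown, 2 black, 4 lime, 13 red, 10 tan, 2 teal — 9 + 6 + 2 + 4 + 13 + 10 + 2 = 46 tokens.
One more token must push some color to its target, so 46 + 1 = 47.

47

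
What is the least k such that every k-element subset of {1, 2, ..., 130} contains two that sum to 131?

Partition {1, …, 130} into 65 pairs: {1,130}, {2,129}, …, {65,66}.
Choosing 65 integers — say the integers 1 through 65 — takes one from each pair and avoids the property.
Choosing 66 forces two into the same pair by pigeonhole, and those sum to 131. So 66.

66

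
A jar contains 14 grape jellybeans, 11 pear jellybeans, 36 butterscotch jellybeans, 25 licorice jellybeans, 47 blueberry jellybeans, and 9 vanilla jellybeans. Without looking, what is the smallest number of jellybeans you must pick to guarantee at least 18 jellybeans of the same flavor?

In the worst case we take at most 17 of each flavor, but all 14 grape, all 11 pear, and all 9 vanilla (fewer than 17), giving 14 + 11 + 17 + 17 + 17 + 9 = 85.
One more jellybean then forces some flavor to 18, so 85 + 1 = 86.

86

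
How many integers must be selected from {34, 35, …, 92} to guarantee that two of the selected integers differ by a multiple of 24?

Group the integers by remainder mod 24; there are 24 residue classes, each nonempty in this range.
Choosing one from each class (24 integers) avoids any shared remainder.
One more choice must repeat a class, so two differ by a multiple of 24. Hence 24 + 1 = 25.

25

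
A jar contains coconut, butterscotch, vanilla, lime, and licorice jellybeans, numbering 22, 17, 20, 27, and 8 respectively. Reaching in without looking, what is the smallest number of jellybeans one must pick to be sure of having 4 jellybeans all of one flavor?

16

The worst case takes 3 jellybeans of each flavor without reaching 4 of any: 5 × 3 = 15.
The next jellybean must bring some flavor to 4, so 15 + 1 = 16.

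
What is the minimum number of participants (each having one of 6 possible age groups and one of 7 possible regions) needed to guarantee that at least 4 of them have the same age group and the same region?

There are 6 × 7 = 42 (age group, region) combinations acting as pigeonholes.
With 42 × 3 = 126 participants we could place exactly 3 in each, with no (age group, region) pair reaching 4.
One more forces some (age group, region) pair to hold 4, so 126 + 1 = 127.

127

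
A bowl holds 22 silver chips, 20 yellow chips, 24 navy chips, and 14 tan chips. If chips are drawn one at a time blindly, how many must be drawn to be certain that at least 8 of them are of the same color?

The worst case takes 7 chips of each color without reaching 8 of any: 4 × 7 = 28.
The next chip must bring some color to 8, so 28 + 1 = 29.

29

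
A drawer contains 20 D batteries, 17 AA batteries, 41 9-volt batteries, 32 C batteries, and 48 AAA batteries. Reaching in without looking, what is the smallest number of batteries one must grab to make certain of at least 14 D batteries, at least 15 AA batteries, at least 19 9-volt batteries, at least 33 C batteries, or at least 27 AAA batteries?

Each of the 5 types has its own threshold; avoid all of them simultaneously.
The worst case stops just short of every target: 13 D, 14 AA, 18 9-volt, 32 C, 26 AAA — 13 + 14 + 18 + 32 + 26 = 103 batteries.
One more battery must push some type to its target, so 103 + 1 = 104.

104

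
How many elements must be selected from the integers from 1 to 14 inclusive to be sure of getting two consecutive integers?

8

Partition {1, …, 14} into 7 pairs: {1,2}, {3,4}, …, {13,14}.
Choosing 7 integers — say the 7 even numbers 2, 4, …, 14 — takes one from each pair and avoids the property.
Choosing 8 forces two into the same pair by pigeonhole, and those are consecutive. So 8.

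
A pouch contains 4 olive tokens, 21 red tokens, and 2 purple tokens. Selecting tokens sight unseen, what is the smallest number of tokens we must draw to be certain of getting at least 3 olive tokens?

26

The worst case draws every non-olive token first: 21 + 2 = 23.
The next 3 draws are then forced to be olive, giving 23 + 3 = 26.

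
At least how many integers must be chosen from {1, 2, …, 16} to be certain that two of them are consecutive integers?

9

Partition {1, …, 16} into 8 pairs: {1,2}, {3,4}, …, {15,16}.
Choosing 8 integers — say the 8 even numbers 2, 4, …, 16 — takes one from each pair and avoids the property.
Choosing 9 forces two into the same pair by pigeonhole, and those are consecutive. So 9.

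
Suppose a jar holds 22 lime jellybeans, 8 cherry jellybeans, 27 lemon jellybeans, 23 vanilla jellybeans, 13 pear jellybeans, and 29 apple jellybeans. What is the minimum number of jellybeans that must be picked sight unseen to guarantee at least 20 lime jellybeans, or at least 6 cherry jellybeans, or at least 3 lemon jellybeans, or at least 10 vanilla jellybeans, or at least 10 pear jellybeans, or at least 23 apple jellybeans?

The worst case stops just short of every target: 19 lime, 5 cherry, 2 lemon, 9 vanilla, 9 pear, 22 apple — 19 + 5 + 2 + 9 + 9 + 22 = 66 jellybeans.
One more jellybean must push some flavor to its target, so 66 + 1 = 67.

67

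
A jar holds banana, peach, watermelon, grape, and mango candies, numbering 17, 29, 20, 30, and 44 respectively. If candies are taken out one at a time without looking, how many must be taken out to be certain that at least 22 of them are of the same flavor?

101

In the worst case we take at most 21 of each flavor, but all 17 banana and all 20 watermelon (fewer than 21), giving 17 + 21 + 20 + 21 + 21 = 100.
One more candy then forces some flavor to 22, so 100 + 1 = 101.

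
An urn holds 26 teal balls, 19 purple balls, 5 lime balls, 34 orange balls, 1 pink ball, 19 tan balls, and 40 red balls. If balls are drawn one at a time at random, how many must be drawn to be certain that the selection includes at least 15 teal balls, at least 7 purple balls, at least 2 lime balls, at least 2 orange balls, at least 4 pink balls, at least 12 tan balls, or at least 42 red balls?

The worst case stops just short of every target: 14 teal, 6 purple, 1 lime, 1 orange, all 1 pink, 11 tan, all 40 red — 14 + 6 + 1 + 1 + 1 + 11 + 40 = 74 balls.
One more ball must push some color to its target, so 74 + 1 = 75.

75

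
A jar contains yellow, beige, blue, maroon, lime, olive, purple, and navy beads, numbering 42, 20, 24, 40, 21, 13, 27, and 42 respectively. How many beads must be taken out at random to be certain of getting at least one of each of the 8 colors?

217

The hardest color to obtain is olive: we could draw every other bead first — 229 − 13 = 216 beads — without a single olive one.
The next draw must be olive, so 216 + 1 = 217.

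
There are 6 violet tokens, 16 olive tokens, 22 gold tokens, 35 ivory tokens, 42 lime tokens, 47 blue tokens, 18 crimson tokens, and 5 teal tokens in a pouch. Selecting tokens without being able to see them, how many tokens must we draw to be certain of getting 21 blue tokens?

The worst case draws every non-blue token first: 6 + 16 + 22 + 35 + 42 + 18 + 5 = 144.
The next 21 draws are then forced to be blue, giving 144 + 21 = 165.

165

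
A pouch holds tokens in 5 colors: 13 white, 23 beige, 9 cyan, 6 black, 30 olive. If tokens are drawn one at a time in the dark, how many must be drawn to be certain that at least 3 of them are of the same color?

11

Treat the 5 colors as pigeonholes.
The worst case takes 2 tokens of each color without reaching 3 of any: 5 × 2 = 10.
The next token must bring some color to 3, so 10 + 1 = 11.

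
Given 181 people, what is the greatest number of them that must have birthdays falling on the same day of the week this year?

26

The 181 people fall into 7 days of the week.
If each of the 7 days of the week held at most 25, the total would be at most 7 × 25 = 175 < 181, a contradiction.
So at least one holds ⌈181/7⌉ = 26.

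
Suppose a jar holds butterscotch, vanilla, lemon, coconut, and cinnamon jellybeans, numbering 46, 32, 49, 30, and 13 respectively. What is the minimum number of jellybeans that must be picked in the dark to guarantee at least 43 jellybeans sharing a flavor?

Treat the 5 flavors as pigeonholes.
In the worst case we take at most 42 of each flavor, but all 32 vanilla, all 30 coconut, and all 13 cinnamon (fewer than 42), giving 42 + 32 + 42 + 30 + 13 = 159.
One more jellybean then forces some flavor to 43, so 159 + 1 = 160.

160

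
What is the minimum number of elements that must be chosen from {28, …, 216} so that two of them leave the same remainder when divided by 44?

45

Use the pigeonhole principle on residue classes: group the integers by remainder mod 44; there are 44 residue classes, each nonempty in this range.
Choosing one from each class (44 integers) avoids any shared remainder.
One more choice must repeat a class, so two differ by a multiple of 44. Hence 44 + 1 = 45.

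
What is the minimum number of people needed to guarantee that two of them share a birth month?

13

There are 12 months of the year acting as pigeonholes.
With 12 people we could place one in each, avoiding any repeat.
One more forces some class to hold 2, so 12 + 1 = 13.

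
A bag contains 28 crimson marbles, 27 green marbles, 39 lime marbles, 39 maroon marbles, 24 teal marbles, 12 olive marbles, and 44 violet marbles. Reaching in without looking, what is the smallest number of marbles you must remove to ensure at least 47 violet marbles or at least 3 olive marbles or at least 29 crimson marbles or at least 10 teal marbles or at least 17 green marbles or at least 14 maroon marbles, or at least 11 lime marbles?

Each of the 7 colors has its own threshold; avoid all of them simultaneously.
The worst case stops just short of every target: 28 crimson, 16 green, 10 lime, 13 maroon, 9 teal, 2 olive, all 44 violet — 28 + 16 + 10 + 13 + 9 + 2 + 44 = 122 marbles.
One more marble must push some color to its target, so 122 + 1 = 123.

123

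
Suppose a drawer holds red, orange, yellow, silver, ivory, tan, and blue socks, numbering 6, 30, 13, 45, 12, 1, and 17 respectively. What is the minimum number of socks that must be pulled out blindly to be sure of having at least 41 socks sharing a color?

120

In the worst case we take at most 40 of each color, but all 6 red, all 30 orange, all 13 yellow, all 12 ivory, all 1 tan, and all 17 blue (fewer than 40), giving 6 + 30 + 13 + 40 + 12 + 1 + 17 = 119.
One more sock then forces some color to 41, so 119 + 1 = 120.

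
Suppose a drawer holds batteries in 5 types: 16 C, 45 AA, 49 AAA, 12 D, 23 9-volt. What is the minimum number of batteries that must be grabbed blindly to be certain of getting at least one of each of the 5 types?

134

The hardest type to obtain is D: we could draw every other battery first — 145 − 12 = 133 batteries — without a single D one.
The next draw must be D, so 133 + 1 = 134.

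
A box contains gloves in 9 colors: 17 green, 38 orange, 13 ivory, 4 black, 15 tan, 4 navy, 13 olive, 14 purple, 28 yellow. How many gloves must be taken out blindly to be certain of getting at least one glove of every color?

143

The hardest color to obtain is black: we could draw every other glove first — 146 − 4 = 142 gloves — without a single black one.
The next draw must be black, so 142 + 1 = 143.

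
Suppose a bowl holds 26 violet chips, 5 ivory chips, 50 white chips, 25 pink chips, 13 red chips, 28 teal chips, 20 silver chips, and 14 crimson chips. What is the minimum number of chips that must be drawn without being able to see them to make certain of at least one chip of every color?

The hardest color to obtain is ivory: we could draw every other chip first — 181 − 5 = 176 chips — without a single ivory one.
The next draw must be ivory, so 176 + 1 = 177.

177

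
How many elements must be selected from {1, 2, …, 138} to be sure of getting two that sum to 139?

Partition {1, …, 138} into 69 pairs: {1,138}, {2,137}, …, {69,70}.
Choosing 69 integers — say the integers 1 through 69 — takes one from each pair and avoids the property.
Choosing 70 forces two into the same pair by pigeonhole, and those sum to 139. So 70.

70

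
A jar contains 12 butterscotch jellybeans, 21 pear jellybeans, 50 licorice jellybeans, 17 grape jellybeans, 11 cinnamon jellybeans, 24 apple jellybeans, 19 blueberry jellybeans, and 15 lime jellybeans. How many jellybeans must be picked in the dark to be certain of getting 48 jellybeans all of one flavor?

167

In the worst case we take at most 47 of each flavor, but all 12 butterscotch, all 21 pear, all 17 grape, all 11 cinnamon, all 24 apple, all 19 blueberry, and all 15 lime (fewer than 47), giving 12 + 21 + 47 + 17 + 11 + 24 + 19 + 15 = 166.
One more jellybean then forces some flavor to 48, so 166 + 1 = 167.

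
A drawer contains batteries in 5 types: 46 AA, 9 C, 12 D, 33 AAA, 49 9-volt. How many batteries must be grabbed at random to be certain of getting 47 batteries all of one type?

147

In the worst case we take at most 46 of each type, but all 9 C, all 12 D, and all 33 AAA (fewer than 46), giving 46 + 9 + 12 + 33 + 46 = 146.
One more battery then forces some type to 47, so 146 + 1 = 147.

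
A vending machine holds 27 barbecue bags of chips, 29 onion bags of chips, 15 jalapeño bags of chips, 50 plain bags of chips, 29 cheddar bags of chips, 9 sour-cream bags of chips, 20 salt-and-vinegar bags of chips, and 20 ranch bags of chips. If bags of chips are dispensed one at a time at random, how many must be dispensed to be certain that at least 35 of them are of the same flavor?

184

Treat the 8 flavors as pigeonholes.
In the worst case we take at most 34 of each flavor, but all 27 barbecue, all 29 onion, all 15 jalapeño, all 29 cheddar, all 9 sour-cream, all 20 salt-and-vinegar, and all 20 ranch (fewer than 34), giving 27 + 29 + 15 + 34 + 29 + 9 + 20 + 20 = 183.
One more bag of chips then forces some flavor to 35, so 183 + 1 = 184.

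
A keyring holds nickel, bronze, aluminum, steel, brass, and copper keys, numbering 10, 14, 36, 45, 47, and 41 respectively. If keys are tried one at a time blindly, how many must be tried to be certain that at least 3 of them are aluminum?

The worst case draws every non-aluminum key first: 10 + 14 + 45 + 47 + 41 = 157.
The next 3 draws are then forced to be aluminum, giving 157 + 3 = 160.

160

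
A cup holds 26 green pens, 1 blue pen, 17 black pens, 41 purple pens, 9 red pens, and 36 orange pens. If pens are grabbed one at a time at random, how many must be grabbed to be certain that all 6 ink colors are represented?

The hardest ink color to obtain is blue: we could draw every other pen first — 130 − 1 = 129 pens — without a single blue one.
The next draw must be blue, so 129 + 1 = 130.

130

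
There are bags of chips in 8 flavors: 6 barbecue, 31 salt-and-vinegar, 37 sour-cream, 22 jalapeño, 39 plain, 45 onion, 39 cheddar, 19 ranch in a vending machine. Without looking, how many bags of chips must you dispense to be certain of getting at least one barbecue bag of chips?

233

To avoid barbecue bags of chips as long as possible, exhaust the other 7 flavors first.
The worst case draws every non-barbecue bag of chips first: 31 + 37 + 22 + 39 + 45 + 39 + 19 = 232.
The next draw is then forced to be barbecue, giving 232 + 1 = 233.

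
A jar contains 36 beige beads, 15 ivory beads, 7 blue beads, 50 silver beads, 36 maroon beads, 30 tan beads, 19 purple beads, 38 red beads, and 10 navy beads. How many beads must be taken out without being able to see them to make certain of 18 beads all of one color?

Treat the 9 colors as pigeonholes.
In the worst case we take at most 17 of each color, but all 15 ivory, all 7 blue, and all 10 navy (fewer than 17), giving 17 + 15 + 7 + 17 + 17 + 17 + 17 + 17 + 10 = 134.
One more bead then forces some color to 18, so 134 + 1 = 135.

135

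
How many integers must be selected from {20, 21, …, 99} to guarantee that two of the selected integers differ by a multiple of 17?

Use the pigeonhole principle on residue classes: group the integers by remainder mod 17; there are 17 residue classes, each nonempty in this range.
Choosing one from each class (17 integers) avoids any shared remainder.
One more choice must repeat a class, so two differ by a multiple of 17. Hence 17 + 1 = 18.

18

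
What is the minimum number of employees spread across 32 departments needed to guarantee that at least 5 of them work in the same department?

There are 32 departments acting as pigeonholes.
With 32 × 4 = 128 employees we could place exactly 4 in each, with no class reaching 5.
One more forces some class to hold 5, so 128 + 1 = 129.

129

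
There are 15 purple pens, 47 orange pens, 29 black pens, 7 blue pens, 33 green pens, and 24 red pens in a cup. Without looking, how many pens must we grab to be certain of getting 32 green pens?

154

The worst case draws every non-green pen first: 15 + 47 + 29 + 7 + 24 = 122.
The next 32 draws are then forced to be green, giving 122 + 32 = 154.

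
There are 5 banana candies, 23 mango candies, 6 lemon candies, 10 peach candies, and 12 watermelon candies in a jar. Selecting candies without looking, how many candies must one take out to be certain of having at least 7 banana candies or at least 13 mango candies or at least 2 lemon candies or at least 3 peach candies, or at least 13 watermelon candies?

Each of the 5 flavors has its own threshold; avoid all of them simultaneously.
The worst case stops just short of every target: all 5 banana, 12 mango, 1 lemon, 2 peach, 12 watermelon — 5 + 12 + 1 + 2 + 12 = 32 candies.
One more candy must push some flavor to its target, so 32 + 1 = 33.

33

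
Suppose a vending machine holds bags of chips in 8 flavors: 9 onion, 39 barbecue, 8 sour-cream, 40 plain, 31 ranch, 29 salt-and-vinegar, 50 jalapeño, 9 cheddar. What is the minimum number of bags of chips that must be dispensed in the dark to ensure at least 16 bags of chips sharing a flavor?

102

In the worst case we take at most 15 of each flavor, but all 9 onion, all 8 sour-cream, and all 9 cheddar (fewer than 15), giving 9 + 15 + 8 + 15 + 15 + 15 + 15 + 9 = 101.
One more bag of chips then forces some flavor to 16, so 101 + 1 = 102.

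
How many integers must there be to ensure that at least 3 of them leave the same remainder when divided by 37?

75

There are 37 residue classes modulo 37 acting as pigeonholes.
With 37 × 2 = 74 integers we could place exactly 2 in each, with no class reaching 3.
One more forces some class to hold 3, so 74 + 1 = 75.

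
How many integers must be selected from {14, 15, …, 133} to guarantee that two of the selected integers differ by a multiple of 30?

31

Group the integers by remainder mod 30; there are 30 residue classes, each nonempty in this range.
Choosing one from each class (30 integers) avoids any shared remainder.
One more choice must repeat a class, so two differ by a multiple of 30. Hence 30 + 1 = 31.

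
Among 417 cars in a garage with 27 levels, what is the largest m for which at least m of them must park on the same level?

The 417 cars fall into 27 levels.
If each of the 27 levels held at most 15, the total would be at most 27 × 15 = 405 < 417, a contradiction.
So at least one holds ⌈417/27⌉ = 16.

16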